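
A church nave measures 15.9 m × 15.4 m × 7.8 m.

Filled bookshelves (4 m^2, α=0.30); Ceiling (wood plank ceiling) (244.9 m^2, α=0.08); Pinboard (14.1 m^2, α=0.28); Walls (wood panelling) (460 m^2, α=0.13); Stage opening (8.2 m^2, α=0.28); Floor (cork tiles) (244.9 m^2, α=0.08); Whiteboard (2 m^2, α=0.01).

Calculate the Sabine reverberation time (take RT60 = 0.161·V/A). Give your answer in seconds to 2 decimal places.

Summing Sᵢαᵢ: 1.200 + 19.592 + 3.948 + 59.800 + 2.296 + 19.592 + 0.020 → A = 106.448 sabins.
Room volume: 1909.908 m³.
RT60 = 0.161 · V / A = 0.161 × 1909.908 / 106.448 = 2.89 s.

2.89 s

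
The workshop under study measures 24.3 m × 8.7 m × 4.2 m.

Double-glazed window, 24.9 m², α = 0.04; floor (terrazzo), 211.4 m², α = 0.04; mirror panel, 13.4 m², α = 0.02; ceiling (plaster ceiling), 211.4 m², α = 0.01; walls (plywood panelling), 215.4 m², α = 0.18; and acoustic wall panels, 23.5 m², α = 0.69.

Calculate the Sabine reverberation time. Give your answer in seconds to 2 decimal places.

Total absorption A = 24.9·0.04 + 211.4·0.04 + 13.4·0.02 + 211.4·0.01 + 215.4·0.18 + 23.5·0.69
  = 0.996 + 8.456 + 0.268 + 2.114 + 38.772 + 16.215 = 66.821 m² sabins.
Volume V = 24.3 × 8.7 × 4.2 = 887.922 m³.
Sabine: RT60 = 0.161 × 887.922 / 66.821 = 2.14 s.

2.14 sec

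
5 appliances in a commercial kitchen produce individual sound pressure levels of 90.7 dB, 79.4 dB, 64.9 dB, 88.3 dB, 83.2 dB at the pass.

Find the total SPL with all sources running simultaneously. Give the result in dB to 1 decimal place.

Sum in the linear (power) domain: Σ 10^(Lᵢ/10) = 10^(90.7/10) + 10^(79.4/10) + 10^(64.9/10) + 10^(88.3/10) + 10^(83.2/10) = 2.15e+09.
L_total = 10·log₁₀(2.15e+09) = 93.3 dB.

93.3 dB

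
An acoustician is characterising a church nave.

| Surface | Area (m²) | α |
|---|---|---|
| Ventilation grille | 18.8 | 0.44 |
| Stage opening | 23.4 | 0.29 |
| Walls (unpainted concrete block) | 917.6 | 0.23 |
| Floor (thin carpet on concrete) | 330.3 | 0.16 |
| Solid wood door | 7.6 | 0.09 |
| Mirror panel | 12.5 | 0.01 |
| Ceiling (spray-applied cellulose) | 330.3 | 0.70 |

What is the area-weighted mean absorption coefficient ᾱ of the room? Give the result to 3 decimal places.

Total surface area S = 1640.5 m².
Weighted sum Σ Sα = 510.973.
ᾱ = A/S = 0.311.

0.311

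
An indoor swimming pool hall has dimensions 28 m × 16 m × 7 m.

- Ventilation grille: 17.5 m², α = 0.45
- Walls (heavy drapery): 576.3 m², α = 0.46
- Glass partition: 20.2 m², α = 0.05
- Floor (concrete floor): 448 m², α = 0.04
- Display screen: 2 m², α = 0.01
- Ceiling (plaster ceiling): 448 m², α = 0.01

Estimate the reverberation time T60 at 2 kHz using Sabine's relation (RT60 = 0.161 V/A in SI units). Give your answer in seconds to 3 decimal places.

Equivalent absorption area: A = 17.5*0.45 + 576.3*0.46 + 20.2*0.05 + 448*0.04 + 2*0.01 + 448*0.01 = 296.403 m².
V = 28·16·7 = 3136 m³.
RT60 = 0.161 · V / A = 0.161 × 3136 / 296.403 = 1.703 s.

1.703 sec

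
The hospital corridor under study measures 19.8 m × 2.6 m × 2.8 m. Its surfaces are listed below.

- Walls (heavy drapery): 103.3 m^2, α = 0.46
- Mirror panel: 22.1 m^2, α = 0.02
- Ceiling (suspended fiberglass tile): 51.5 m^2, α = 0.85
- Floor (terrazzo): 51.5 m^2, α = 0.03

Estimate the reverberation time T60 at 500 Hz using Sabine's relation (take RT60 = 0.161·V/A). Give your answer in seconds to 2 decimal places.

0.25 s

Total absorption A = 103.3·0.46 + 22.1·0.02 + 51.5·0.85 + 51.5·0.03
  = 47.518 + 0.442 + 43.775 + 1.545 = 93.280 m^2 sabins.
Volume V = 19.8 × 2.6 × 2.8 = 144.144 m³.
Sabine: RT60 = 0.161 × 144.144 / 93.280 = 0.25 s.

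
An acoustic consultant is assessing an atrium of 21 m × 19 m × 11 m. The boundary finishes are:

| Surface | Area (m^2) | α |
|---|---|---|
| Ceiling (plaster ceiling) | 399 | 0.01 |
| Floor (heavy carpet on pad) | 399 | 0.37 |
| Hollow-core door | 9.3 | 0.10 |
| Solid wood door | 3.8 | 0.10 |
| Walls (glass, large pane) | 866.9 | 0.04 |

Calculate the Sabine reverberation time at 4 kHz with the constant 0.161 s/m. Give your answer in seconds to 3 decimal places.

Summing Sᵢαᵢ: 3.990 + 147.630 + 0.930 + 0.380 + 34.676 → A = 187.606 sabins.
V = 21·19·11 = 4389 m³.
RT60 = 0.161 · V / A = 0.161 × 4389 / 187.606 = 3.767 s.

3.767 s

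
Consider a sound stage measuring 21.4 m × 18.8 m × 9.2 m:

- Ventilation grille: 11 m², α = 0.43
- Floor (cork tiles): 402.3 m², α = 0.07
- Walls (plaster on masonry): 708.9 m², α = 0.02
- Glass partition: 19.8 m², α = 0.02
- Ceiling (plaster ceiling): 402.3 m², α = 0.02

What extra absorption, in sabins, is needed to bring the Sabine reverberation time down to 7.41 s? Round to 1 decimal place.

Equivalent absorption area: A₁ = 11*0.43 + 402.3*0.07 + 708.9*0.02 + 19.8*0.02 + 402.3*0.02 = 55.511 m².
Target A₂ = 0.161·3701.344/7.41 = 80.421 sabins (V = 3701.344 m³).
Additional absorption ΔA = 80.421 − 55.511 = 24.9 sabins.

24.9 sabins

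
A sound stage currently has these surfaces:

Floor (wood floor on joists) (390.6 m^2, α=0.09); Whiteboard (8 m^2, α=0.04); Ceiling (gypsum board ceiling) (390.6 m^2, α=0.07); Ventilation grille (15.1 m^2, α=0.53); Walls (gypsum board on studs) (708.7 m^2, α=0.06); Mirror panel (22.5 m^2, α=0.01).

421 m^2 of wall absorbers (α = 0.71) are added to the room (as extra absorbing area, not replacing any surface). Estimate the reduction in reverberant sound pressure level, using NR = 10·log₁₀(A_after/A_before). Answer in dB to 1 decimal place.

Equivalent absorption area: A_before = 390.6·0.09 + 8·0.04 + 390.6·0.07 + 15.1·0.53 + 708.7·0.06 + 22.5·0.01 = 113.566 m^2.
Added absorption = 421 × 0.71 = 298.910 sabins.
New total A_after = 412.476 sabins.
Reduction = 10 log₁₀(A_after/A_before) = 10 log₁₀(3.6320) = 5.6 dB.

5.6 dB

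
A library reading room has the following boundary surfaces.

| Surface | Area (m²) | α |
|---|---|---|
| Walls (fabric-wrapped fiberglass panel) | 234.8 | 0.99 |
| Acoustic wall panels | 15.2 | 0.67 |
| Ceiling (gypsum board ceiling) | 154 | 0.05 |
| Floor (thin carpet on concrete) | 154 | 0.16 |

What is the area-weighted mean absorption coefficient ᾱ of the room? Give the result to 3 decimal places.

0.493

Total surface area S = 558.0 m².
Weighted sum Σ Sα = 274.976.
ᾱ = 274.976 / 558.0 = 0.493.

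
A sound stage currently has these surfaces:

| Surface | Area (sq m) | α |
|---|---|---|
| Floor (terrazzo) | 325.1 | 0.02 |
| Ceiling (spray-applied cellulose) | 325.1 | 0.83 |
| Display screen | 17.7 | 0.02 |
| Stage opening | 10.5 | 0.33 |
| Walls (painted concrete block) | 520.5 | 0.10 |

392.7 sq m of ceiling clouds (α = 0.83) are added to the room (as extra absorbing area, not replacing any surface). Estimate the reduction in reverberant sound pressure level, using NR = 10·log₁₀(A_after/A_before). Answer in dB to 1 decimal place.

Equivalent absorption area: A_before = 325.1·0.02 + 325.1·0.83 + 17.7·0.02 + 10.5·0.33 + 520.5·0.10 = 332.204 sq m.
Treatment contributes 392.7·0.83 = 325.941 sabins.
New total A_after = 658.145 sabins.
NR = 10·log₁₀(658.145/332.204) = 3.0 dB.

3.0 dB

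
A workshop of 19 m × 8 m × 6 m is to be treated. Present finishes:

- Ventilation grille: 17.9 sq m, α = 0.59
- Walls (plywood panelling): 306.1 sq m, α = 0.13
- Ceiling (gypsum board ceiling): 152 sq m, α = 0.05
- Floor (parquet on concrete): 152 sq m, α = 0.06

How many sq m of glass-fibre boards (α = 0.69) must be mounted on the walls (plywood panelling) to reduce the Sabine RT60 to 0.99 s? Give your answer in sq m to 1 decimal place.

145.1

Total absorption A₁ = 17.9*0.59 + 306.1*0.13 + 152*0.05 + 152*0.06
  = 10.561 + 39.793 + 7.600 + 9.120 = 67.074 sq m sabins.
V = 912 m³. Target absorption A₂ = 0.161 × 912 / 0.99 = 148.315 sabins.
Absorption to add: 148.315 − 67.074 = 81.241 sabins.
Each sq m of panel replacing the walls (plywood panelling) adds (0.69 − 0.13) = 0.56 sabins.
Panel area = 81.241 / 0.56 = 145.1 sq m.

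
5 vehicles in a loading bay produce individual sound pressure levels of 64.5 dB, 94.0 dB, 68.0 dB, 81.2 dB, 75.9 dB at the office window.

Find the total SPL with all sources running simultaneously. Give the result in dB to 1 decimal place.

Sum in the linear (power) domain: Σ 10^(Lᵢ/10) = 10^(64.5/10) + 10^(94.0/10) + 10^(68.0/10) + 10^(81.2/10) + 10^(75.9/10) = 2.692e+09.
Combined level = 10 log₁₀(2.692e+09) = 94.3 dB.

94.3 dB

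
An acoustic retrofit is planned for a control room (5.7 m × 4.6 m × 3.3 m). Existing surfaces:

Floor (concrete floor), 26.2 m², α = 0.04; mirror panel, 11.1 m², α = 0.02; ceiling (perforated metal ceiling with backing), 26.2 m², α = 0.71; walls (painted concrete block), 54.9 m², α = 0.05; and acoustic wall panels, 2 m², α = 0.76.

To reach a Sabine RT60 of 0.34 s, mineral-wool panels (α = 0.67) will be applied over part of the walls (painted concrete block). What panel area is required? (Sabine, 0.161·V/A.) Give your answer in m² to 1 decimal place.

Total absorption A₁ = 26.2×0.04 + 11.1×0.02 + 26.2×0.71 + 54.9×0.05 + 2×0.76
  = 1.048 + 0.222 + 18.602 + 2.745 + 1.520 = 24.137 m² sabins.
V = 86.526 m³. Target absorption A₂ = 0.161 × 86.526 / 0.34 = 40.973 sabins.
Absorption to add: 40.973 − 24.137 = 16.836 sabins.
Net gain per m²: Δα = 0.67 − 0.05 = 0.62.
Panel area = 16.836 / 0.62 = 27.2 m².

27.2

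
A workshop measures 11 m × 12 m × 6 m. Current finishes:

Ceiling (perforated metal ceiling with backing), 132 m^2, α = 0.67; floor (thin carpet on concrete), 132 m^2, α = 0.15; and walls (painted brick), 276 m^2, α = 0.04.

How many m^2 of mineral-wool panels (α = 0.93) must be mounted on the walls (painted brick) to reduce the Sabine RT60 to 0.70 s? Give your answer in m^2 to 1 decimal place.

Total absorption A₁ = 132×0.67 + 132×0.15 + 276×0.04
  = 88.440 + 19.800 + 11.040 = 119.280 m^2 sabins.
Required A₂ = 0.161·792/0.70 = 182.160 sabins.
Absorption to add: 182.160 − 119.280 = 62.880 sabins.
Each m^2 of panel replacing the walls (painted brick) adds (0.93 − 0.04) = 0.89 sabins.
Panel area = 62.880 / 0.89 = 70.7 m^2.

70.7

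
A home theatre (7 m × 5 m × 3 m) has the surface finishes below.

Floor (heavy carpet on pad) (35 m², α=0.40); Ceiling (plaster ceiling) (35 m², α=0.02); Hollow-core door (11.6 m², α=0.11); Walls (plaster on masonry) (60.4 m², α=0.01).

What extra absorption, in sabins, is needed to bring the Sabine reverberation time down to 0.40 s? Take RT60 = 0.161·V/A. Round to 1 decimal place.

Equivalent absorption area: A₁ = 35·0.40 + 35·0.02 + 11.6·0.11 + 60.4·0.01 = 16.580 m².
Target A₂ = 0.161·105/0.40 = 42.263 sabins (V = 105 m³).
Shortfall: 42.263 − 16.580 = 25.7 sabins.

25.7 sabins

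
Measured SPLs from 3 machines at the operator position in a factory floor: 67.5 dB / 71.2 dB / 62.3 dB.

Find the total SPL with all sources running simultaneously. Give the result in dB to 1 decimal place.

73.1 dB

Σ 10^(Lᵢ/10) = 2.05e+07.
Combined level = 10 log₁₀(2.05e+07) = 73.1 dB.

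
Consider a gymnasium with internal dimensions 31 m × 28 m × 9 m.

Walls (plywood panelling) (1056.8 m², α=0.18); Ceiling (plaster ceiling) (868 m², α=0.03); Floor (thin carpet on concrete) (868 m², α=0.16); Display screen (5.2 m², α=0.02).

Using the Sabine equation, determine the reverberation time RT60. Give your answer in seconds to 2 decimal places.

A = Σ Sᵢαᵢ = 1056.8·0.18 + 868·0.03 + 868·0.16 + 5.2·0.02 = 355.248 sabins.
Room volume: 7812 m³.
RT60 = 0.161 · V / A = 0.161 × 7812 / 355.248 = 3.54 s.

3.54 s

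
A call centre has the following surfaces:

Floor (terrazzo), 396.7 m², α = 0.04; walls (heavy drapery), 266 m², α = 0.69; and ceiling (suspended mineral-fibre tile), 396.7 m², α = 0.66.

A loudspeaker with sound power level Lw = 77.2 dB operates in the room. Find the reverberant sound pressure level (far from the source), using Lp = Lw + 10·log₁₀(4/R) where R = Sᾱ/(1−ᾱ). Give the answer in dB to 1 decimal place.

54.1 dB

Σ(Sᵢαᵢ) = 396.7×0.04 + 266×0.69 + 396.7×0.66 = 461.230; total area S = 1059.4 m².
ᾱ = 0.4354, so room constant R = A/(1−ᾱ) = 816.915 m².
Lp = 77.2 + 10·log₁₀(4/816.915) = 77.2 + (-23.10) = 54.1 dB.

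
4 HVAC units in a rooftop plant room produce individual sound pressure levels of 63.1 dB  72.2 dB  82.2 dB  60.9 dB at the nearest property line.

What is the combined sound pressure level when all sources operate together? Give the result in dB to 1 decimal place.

82.7 dB

Sum in the linear (power) domain: Σ 10^(Lᵢ/10) = 10^(63.1/10) + 10^(72.2/10) + 10^(82.2/10) + 10^(60.9/10) = 1.858e+08.
Combined level = 10 log₁₀(1.858e+08) = 82.7 dB.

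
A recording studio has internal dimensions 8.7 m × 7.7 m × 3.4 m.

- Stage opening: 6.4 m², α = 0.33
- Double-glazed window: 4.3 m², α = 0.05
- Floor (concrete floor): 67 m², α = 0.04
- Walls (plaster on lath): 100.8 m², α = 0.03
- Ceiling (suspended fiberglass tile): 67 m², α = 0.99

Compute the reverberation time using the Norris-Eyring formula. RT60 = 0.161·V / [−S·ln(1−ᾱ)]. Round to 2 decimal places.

S = Σ Sᵢ = 245.5 m².
Σ(Sᵢαᵢ) = 6.4·0.33 + 4.3·0.05 + 67·0.04 + 100.8·0.03 + 67·0.99 = 74.361.
ᾱ = 74.361 / 245.5 = 0.3029.
Eyring denominator: −S ln(1−ᾱ) = 88.583.
V = 8.7 × 7.7 × 3.4 = 227.766 m³.
RT60 = 0.161 × 227.766 / 88.583 = 0.41 s.

0.41 s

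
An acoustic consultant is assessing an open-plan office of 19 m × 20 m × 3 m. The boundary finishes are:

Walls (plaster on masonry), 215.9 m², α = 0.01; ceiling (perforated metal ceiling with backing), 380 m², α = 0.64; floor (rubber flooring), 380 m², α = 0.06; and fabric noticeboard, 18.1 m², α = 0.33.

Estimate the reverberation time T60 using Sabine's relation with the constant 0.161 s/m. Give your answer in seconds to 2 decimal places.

0.67 seconds

Equivalent absorption area: A = 215.9*0.01 + 380*0.64 + 380*0.06 + 18.1*0.33 = 274.132 m².
Volume V = 19 × 20 × 3 = 1140 m³.
T = 0.161 V/A = 0.161·1140/274.132 = 0.67 s.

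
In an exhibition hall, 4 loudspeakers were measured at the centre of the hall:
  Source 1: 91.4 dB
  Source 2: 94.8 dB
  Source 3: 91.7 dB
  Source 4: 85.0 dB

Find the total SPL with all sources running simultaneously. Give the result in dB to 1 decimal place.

Sum in the linear (power) domain: Σ 10^(Lᵢ/10) = 10^(91.4/10) + 10^(94.8/10) + 10^(91.7/10) + 10^(85.0/10) = 6.196e+09.
Combined level = 10 log₁₀(6.196e+09) = 97.9 dB.

97.9 dB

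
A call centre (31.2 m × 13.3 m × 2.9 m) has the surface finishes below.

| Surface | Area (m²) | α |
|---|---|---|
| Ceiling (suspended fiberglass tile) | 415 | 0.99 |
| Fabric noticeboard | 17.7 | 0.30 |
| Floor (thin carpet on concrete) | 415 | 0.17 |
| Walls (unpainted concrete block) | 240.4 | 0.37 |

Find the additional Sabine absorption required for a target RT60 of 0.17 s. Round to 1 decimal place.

A₁ = Σ Sᵢαᵢ = 415×0.99 + 17.7×0.30 + 415×0.17 + 240.4×0.37 = 575.658 sabins.
For T = 0.17 s, need A₂ = 0.161·V/T = 0.161·1203.384/0.17 = 1139.675 sabins.
Additional absorption ΔA = 1139.675 − 575.658 = 564.0 sabins.

564.0 sabins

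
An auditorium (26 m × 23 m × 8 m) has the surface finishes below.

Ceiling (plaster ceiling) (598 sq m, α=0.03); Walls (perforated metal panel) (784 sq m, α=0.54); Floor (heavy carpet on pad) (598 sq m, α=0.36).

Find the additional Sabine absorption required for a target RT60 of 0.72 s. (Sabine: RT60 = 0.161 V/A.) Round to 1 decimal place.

Equivalent absorption area: A₁ = 598·0.03 + 784·0.54 + 598·0.36 = 656.580 sq m.
For T = 0.72 s, need A₂ = 0.161·V/T = 0.161·4784/0.72 = 1069.756 sabins.
Additional absorption ΔA = 1069.756 − 656.580 = 413.2 sabins.

413.2 sabins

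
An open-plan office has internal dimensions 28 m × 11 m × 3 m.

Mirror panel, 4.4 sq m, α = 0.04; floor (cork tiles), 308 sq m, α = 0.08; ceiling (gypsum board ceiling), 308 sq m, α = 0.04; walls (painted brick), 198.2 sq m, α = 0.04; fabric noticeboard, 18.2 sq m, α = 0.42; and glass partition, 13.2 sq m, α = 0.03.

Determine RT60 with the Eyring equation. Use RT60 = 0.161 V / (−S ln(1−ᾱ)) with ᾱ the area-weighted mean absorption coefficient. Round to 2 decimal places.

S = Σ Sᵢ = 850.0 sq m.
Σ(Sᵢαᵢ) = 4.4·0.04 + 308·0.08 + 308·0.04 + 198.2·0.04 + 18.2·0.42 + 13.2·0.03 = 53.104.
ᾱ = 53.104 / 850.0 = 0.0625.
−S·ln(1−ᾱ) = −850.0 × ln(1 − 0.0625) = 54.858.
V = 28 × 11 × 3 = 924 m³.
RT60 = 0.161 × 924 / 54.858 = 2.71 s.

2.71 sec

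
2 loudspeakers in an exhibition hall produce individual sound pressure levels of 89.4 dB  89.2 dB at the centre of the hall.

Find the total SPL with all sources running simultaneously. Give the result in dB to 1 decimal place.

92.3 dB

Converting to relative power and adding: 10^(89.4/10) + 10^(89.2/10) = 1.703e+09.
L_total = 10·log₁₀(1.703e+09) = 92.3 dB.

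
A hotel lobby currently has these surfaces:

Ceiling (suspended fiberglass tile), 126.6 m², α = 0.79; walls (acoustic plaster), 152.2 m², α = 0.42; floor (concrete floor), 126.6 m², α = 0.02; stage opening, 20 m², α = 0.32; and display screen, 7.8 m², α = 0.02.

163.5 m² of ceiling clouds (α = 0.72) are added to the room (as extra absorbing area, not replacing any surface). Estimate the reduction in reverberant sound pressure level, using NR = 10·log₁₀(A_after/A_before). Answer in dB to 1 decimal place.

2.3 dB

A_before = Σ Sᵢαᵢ = 126.6×0.79 + 152.2×0.42 + 126.6×0.02 + 20×0.32 + 7.8×0.02 = 173.026 sabins.
Added absorption = 163.5 × 0.72 = 117.720 sabins.
New total A_after = 290.746 sabins.
Reduction = 10 log₁₀(A_after/A_before) = 10 log₁₀(1.6804) = 2.3 dB.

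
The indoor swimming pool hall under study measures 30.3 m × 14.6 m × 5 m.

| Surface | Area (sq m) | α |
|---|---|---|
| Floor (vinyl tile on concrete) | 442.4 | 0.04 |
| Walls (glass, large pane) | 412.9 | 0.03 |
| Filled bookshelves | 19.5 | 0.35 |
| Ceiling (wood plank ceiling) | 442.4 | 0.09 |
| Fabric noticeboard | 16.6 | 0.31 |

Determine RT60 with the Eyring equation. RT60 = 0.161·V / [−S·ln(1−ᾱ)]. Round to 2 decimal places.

4.21 s

Total surface area S = 442.4 + 412.9 + 19.5 + 442.4 + 16.6 = 1333.8 sq m.
Σ(Sᵢαᵢ) = 442.4×0.04 + 412.9×0.03 + 19.5×0.35 + 442.4×0.09 + 16.6×0.31 = 81.870.
Mean coefficient ᾱ = A/S = 0.0614.
Eyring denominator: −S ln(1−ᾱ) = 84.517.
V = 30.3 × 14.6 × 5 = 2211.9 m³.
RT60 = 0.161 × 2211.9 / 84.517 = 4.21 s.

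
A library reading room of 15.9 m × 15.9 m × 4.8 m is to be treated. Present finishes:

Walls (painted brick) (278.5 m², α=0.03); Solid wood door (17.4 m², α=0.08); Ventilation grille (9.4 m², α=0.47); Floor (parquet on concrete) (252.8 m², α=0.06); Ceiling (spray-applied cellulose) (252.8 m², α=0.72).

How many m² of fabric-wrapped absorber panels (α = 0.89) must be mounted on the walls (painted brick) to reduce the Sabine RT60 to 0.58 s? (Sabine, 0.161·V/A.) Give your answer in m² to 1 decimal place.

Equivalent absorption area: A₁ = 278.5·0.03 + 17.4·0.08 + 9.4·0.47 + 252.8·0.06 + 252.8·0.72 = 211.349 m².
Required A₂ = 0.161·1213.488/0.58 = 336.848 sabins.
Absorption to add: 336.848 − 211.349 = 125.499 sabins.
Net gain per m²: Δα = 0.89 − 0.03 = 0.86.
Area = ΔA/Δα = 125.499/0.86 = 145.9 m².

145.9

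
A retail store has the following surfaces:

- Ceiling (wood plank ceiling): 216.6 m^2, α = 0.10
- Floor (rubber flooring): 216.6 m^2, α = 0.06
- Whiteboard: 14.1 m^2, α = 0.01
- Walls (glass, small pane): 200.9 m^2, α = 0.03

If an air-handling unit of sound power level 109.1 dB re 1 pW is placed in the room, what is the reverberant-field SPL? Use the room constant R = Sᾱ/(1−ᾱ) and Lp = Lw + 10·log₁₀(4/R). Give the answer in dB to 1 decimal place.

Σ(Sᵢαᵢ) = 216.6·0.10 + 216.6·0.06 + 14.1·0.01 + 200.9·0.03 = 40.824; total area S = 648.2 m^2.
ᾱ = 0.0630, so room constant R = A/(1−ᾱ) = 43.569 m^2.
Lp = Lw + 10 log₁₀(4/R) = 109.1 -10.37 = 98.7 dB.

98.7 dB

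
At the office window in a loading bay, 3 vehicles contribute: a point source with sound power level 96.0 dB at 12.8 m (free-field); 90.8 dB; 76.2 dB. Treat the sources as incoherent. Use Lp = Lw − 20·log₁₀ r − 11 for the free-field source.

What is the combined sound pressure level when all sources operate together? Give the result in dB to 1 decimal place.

91.0 dB

Source at 12.8 m: Lp = 96.0 − 20·log₁₀(12.8) − 11 = 62.9 dB.
Sum in the linear (power) domain: Σ 10^(Lᵢ/10) = 10^(62.9/10) + 10^(90.8/10) + 10^(76.2/10) = 1.246e+09.
Back to dB: 10·log₁₀ Σ = 91.0 dB.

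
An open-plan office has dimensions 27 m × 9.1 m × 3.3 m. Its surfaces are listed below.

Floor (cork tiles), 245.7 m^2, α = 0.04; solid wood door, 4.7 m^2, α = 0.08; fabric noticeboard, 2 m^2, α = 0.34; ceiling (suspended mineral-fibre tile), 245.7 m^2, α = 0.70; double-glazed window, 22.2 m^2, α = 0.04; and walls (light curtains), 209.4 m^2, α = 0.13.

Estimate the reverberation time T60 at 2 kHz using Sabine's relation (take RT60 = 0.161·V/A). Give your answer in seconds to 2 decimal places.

0.62 s

A = Σ Sᵢαᵢ = 245.7·0.04 + 4.7·0.08 + 2·0.34 + 245.7·0.70 + 22.2·0.04 + 209.4·0.13 = 210.984 sabins.
Volume V = 27 × 9.1 × 3.3 = 810.81 m³.
T = 0.161 V/A = 0.161·810.81/210.984 = 0.62 s.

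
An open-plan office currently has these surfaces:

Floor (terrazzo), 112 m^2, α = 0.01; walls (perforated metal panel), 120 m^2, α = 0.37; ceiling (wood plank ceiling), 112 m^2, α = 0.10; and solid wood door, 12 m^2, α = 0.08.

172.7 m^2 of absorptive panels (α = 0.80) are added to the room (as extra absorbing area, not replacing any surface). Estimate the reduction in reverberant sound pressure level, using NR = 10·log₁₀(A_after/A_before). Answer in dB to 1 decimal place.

Summing Sᵢαᵢ: 1.120 + 44.400 + 11.200 + 0.960 → A_before = 57.680 sabins.
Treatment contributes 172.7·0.80 = 138.160 sabins.
New total A_after = 195.840 sabins.
Reduction = 10 log₁₀(A_after/A_before) = 10 log₁₀(3.3953) = 5.3 dB.

5.3 dB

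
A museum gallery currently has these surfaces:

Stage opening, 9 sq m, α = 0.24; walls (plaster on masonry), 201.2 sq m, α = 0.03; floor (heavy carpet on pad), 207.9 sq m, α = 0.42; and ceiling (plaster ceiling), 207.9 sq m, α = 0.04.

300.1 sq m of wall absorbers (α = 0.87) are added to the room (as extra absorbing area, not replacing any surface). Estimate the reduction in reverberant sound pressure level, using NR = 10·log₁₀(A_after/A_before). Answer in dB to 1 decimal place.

5.5 dB

A_before = Σ Sᵢαᵢ = 9×0.24 + 201.2×0.03 + 207.9×0.42 + 207.9×0.04 = 103.830 sabins.
Treatment contributes 300.1·0.87 = 261.087 sabins.
A_after = 103.830 + 261.087 = 364.917 sabins.
NR = 10·log₁₀(364.917/103.830) = 5.5 dB.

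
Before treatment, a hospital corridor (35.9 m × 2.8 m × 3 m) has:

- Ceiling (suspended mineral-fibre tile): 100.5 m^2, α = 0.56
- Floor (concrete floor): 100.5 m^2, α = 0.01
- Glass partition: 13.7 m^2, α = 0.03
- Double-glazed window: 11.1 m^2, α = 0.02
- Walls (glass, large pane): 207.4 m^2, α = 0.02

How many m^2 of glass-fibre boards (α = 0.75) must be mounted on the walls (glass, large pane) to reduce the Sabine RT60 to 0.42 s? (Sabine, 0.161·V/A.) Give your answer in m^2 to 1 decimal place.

Equivalent absorption area: A₁ = 100.5*0.56 + 100.5*0.01 + 13.7*0.03 + 11.1*0.02 + 207.4*0.02 = 62.066 m^2.
V = 301.56 m³. Target absorption A₂ = 0.161 × 301.56 / 0.42 = 115.598 sabins.
ΔA needed = 115.598 − 62.066 = 53.532 sabins.
Net gain per m^2: Δα = 0.75 − 0.02 = 0.73.
Panel area = 53.532 / 0.73 = 73.3 m^2.

73.3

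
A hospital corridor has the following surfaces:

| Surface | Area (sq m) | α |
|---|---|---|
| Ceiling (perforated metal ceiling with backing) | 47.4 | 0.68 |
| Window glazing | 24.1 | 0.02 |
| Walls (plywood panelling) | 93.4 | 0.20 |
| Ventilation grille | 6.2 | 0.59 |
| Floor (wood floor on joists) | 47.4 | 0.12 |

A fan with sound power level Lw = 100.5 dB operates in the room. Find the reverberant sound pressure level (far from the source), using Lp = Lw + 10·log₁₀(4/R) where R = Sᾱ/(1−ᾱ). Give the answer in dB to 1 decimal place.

87.3 dB

A = 60.740 sabins; S = 218.5 sq m.
ᾱ = 0.2780, so room constant R = A/(1−ᾱ) = 84.127 sq m.
Lp = Lw + 10 log₁₀(4/R) = 100.5 -13.23 = 87.3 dB.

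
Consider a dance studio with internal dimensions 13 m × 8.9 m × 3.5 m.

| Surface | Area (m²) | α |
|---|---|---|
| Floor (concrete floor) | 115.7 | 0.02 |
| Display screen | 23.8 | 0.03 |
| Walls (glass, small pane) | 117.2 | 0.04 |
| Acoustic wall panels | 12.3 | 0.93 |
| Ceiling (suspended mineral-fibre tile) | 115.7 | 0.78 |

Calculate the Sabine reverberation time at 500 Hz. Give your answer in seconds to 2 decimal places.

Equivalent absorption area: A = 115.7×0.02 + 23.8×0.03 + 117.2×0.04 + 12.3×0.93 + 115.7×0.78 = 109.401 m².
V = 13·8.9·3.5 = 404.95 m³.
T = 0.161 V/A = 0.161·404.95/109.401 = 0.60 s.

0.60 s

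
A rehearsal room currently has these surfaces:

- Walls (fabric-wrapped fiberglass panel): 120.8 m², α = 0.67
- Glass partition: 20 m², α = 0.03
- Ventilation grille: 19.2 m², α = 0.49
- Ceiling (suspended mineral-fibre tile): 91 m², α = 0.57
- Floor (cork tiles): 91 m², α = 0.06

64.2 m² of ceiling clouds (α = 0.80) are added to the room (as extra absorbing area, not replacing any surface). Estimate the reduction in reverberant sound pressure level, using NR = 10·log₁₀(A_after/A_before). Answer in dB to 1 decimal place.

1.3 dB

Summing Sᵢαᵢ: 80.936 + 0.600 + 9.408 + 51.870 + 5.460 → A_before = 148.274 sabins.
Treatment contributes 64.2·0.80 = 51.360 sabins.
A_after = 148.274 + 51.360 = 199.634 sabins.
Reduction = 10 log₁₀(A_after/A_before) = 10 log₁₀(1.3464) = 1.3 dB.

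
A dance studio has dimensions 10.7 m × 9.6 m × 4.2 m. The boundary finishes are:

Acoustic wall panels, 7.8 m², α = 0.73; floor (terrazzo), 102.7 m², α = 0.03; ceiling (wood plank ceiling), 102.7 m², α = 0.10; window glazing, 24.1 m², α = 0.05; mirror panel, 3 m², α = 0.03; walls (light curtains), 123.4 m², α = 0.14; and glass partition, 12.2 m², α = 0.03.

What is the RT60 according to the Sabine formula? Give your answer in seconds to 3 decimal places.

A = Σ Sᵢαᵢ = 7.8×0.73 + 102.7×0.03 + 102.7×0.10 + 24.1×0.05 + 3×0.03 + 123.4×0.14 + 12.2×0.03 = 37.982 sabins.
Volume V = 10.7 × 9.6 × 4.2 = 431.424 m³.
Sabine: RT60 = 0.161 × 431.424 / 37.982 = 1.829 s.

1.829 sec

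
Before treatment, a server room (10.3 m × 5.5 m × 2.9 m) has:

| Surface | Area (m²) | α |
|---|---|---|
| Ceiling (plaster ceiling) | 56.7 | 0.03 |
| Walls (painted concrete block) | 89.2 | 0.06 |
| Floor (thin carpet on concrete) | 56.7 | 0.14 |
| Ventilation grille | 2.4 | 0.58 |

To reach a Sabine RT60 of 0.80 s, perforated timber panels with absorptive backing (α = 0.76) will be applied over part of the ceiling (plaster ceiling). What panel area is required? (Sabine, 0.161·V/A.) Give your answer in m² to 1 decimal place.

22.8

A₁ = Σ Sᵢαᵢ = 56.7·0.03 + 89.2·0.06 + 56.7·0.14 + 2.4·0.58 = 16.383 sabins.
Required A₂ = 0.161·164.285/0.80 = 33.062 sabins.
Absorption to add: 33.062 − 16.383 = 16.679 sabins.
Net gain per m²: Δα = 0.76 − 0.03 = 0.73.
Area = ΔA/Δα = 16.679/0.73 = 22.8 m².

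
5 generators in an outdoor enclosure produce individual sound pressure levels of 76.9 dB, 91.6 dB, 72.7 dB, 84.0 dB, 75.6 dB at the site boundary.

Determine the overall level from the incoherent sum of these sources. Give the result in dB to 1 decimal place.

Σ 10^(Lᵢ/10) = 1.801e+09.
Combined level = 10 log₁₀(1.801e+09) = 92.6 dB.

92.6 dB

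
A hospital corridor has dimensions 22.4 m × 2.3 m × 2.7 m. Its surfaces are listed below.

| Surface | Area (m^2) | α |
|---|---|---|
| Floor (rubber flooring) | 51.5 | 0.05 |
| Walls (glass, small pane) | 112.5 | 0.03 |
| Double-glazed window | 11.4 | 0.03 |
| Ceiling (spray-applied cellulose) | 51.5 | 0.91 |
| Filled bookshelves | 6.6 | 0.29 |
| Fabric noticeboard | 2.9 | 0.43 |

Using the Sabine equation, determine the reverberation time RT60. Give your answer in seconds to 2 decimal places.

0.40 s

Summing Sᵢαᵢ: 2.575 + 3.375 + 0.342 + 46.865 + 1.914 + 1.247 → A = 56.318 sabins.
Volume V = 22.4 × 2.3 × 2.7 = 139.104 m³.
RT60 = 0.161 · V / A = 0.161 × 139.104 / 56.318 = 0.40 s.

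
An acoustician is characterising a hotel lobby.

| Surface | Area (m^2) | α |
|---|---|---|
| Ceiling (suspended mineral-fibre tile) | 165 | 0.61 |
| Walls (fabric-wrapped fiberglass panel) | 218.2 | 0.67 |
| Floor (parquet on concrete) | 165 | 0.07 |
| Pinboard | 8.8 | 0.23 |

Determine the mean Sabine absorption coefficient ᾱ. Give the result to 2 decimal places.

0.47

S = Σ Sᵢ = 165 + 218.2 + 165 + 8.8 = 557.0 m^2.
A = 165·0.61 + 218.2·0.67 + 165·0.07 + 8.8·0.23 = 260.418 sabins.
ᾱ = A/S = 0.47.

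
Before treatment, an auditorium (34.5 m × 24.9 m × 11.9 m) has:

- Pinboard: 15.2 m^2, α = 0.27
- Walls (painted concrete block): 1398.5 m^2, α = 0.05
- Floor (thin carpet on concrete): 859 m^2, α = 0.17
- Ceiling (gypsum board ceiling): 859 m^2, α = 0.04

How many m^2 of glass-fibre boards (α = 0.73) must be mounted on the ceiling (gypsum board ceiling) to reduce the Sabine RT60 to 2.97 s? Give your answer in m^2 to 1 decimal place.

Total absorption A₁ = 15.2×0.27 + 1398.5×0.05 + 859×0.17 + 859×0.04
  = 4.104 + 69.925 + 146.030 + 34.360 = 254.419 m^2 sabins.
V = 10222.695 m³. Target absorption A₂ = 0.161 × 10222.695 / 2.97 = 554.160 sabins.
Absorption to add: 554.160 − 254.419 = 299.741 sabins.
Net gain per m^2: Δα = 0.73 − 0.04 = 0.69.
Area = ΔA/Δα = 299.741/0.69 = 434.4 m^2.

434.4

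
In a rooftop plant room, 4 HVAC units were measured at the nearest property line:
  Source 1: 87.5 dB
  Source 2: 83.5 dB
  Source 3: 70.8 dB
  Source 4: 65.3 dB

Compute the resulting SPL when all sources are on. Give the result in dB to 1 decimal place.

89.0 dB

Converting to relative power and adding: 10^(87.5/10) + 10^(83.5/10) + 10^(70.8/10) + 10^(65.3/10) = 8.016e+08.
L_total = 10·log₁₀(8.016e+08) = 89.0 dB.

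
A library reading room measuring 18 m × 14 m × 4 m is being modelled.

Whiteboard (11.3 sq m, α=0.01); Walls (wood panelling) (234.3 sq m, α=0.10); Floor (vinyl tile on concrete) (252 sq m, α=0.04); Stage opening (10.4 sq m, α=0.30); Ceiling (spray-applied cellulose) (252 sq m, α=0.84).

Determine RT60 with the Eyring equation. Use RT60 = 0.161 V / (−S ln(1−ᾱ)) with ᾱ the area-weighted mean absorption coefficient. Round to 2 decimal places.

Total surface area S = 11.3 + 234.3 + 252 + 10.4 + 252 = 760.0 sq m.
Σ(Sᵢαᵢ) = 11.3·0.01 + 234.3·0.10 + 252·0.04 + 10.4·0.30 + 252·0.84 = 248.423.
ᾱ = 248.423 / 760.0 = 0.3269.
Eyring denominator: −S ln(1−ᾱ) = 300.855.
V = 18 × 14 × 4 = 1008 m³.
RT60 = 0.161 × 1008 / 300.855 = 0.54 s.

0.54 s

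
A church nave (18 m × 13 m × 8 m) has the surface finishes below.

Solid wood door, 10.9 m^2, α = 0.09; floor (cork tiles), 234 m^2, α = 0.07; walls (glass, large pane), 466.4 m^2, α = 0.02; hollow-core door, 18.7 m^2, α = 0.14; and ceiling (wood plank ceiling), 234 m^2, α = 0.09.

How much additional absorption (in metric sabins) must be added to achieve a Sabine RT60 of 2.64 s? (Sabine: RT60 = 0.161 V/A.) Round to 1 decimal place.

63.8 sabins

Equivalent absorption area: A₁ = 10.9×0.09 + 234×0.07 + 466.4×0.02 + 18.7×0.14 + 234×0.09 = 50.367 m^2.
V = 1872 m³. Required absorption A₂ = 0.161 × 1872 / 2.64 = 114.164 sabins.
ΔA = A₂ − A₁ = 114.164 − 50.367 = 63.8 sabins.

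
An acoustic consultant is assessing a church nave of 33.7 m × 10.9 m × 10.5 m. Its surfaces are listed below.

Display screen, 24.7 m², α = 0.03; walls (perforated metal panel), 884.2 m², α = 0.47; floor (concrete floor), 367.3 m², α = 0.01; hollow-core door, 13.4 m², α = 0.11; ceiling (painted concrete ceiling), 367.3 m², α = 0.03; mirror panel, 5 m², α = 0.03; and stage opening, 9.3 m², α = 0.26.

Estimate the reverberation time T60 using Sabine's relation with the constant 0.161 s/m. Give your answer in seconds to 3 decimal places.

A = Σ Sᵢαᵢ = 24.7·0.03 + 884.2·0.47 + 367.3·0.01 + 13.4·0.11 + 367.3·0.03 + 5·0.03 + 9.3·0.26 = 435.049 sabins.
V = 33.7·10.9·10.5 = 3856.965 m³.
RT60 = 0.161 · V / A = 0.161 × 3856.965 / 435.049 = 1.427 s.

1.427 seconds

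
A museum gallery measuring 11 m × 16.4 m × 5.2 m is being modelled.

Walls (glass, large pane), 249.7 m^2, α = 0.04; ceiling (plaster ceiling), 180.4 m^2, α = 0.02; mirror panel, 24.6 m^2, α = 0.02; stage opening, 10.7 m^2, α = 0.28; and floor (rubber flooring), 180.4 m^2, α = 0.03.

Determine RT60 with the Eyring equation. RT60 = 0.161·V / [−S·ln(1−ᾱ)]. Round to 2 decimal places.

Total surface area S = 249.7 + 180.4 + 24.6 + 10.7 + 180.4 = 645.8 m^2.
Absorption A = 249.7·0.04 + 180.4·0.02 + 24.6·0.02 + 10.7·0.28 + 180.4·0.03 = 22.496 sabins.
ᾱ = 22.496 / 645.8 = 0.0348.
Eyring denominator: −S ln(1−ᾱ) = 22.874.
V = 11 × 16.4 × 5.2 = 938.08 m³.
RT60 = 0.161 × 938.08 / 22.874 = 6.60 s.

6.60 sec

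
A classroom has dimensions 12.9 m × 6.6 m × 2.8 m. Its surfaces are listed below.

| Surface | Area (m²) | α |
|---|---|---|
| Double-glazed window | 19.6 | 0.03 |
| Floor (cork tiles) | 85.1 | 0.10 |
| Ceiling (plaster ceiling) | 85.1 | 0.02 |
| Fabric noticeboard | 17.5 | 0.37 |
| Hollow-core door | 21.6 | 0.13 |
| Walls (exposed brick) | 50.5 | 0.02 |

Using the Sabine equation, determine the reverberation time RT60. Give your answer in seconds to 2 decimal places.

Total absorption A = 19.6×0.03 + 85.1×0.10 + 85.1×0.02 + 17.5×0.37 + 21.6×0.13 + 50.5×0.02
  = 0.588 + 8.510 + 1.702 + 6.475 + 2.808 + 1.010 = 21.093 m² sabins.
Room volume: 238.392 m³.
T = 0.161 V/A = 0.161·238.392/21.093 = 1.82 s.

1.82 sec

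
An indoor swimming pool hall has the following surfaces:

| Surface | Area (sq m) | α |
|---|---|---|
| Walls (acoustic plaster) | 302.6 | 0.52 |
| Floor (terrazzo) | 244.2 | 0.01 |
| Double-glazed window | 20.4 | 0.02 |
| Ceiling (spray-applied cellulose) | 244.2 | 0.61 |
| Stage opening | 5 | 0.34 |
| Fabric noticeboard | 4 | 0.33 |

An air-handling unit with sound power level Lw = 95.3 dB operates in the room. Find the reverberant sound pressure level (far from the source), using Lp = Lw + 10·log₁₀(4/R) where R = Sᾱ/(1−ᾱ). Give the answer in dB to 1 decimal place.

A = 312.184 sabins; S = 820.4 sq m.
ᾱ = 312.184/820.4 = 0.3805; R = Sᾱ/(1−ᾱ) = 312.184/(1−0.3805) = 503.929 sq m.
Lp = Lw + 10 log₁₀(4/R) = 95.3 -21.00 = 74.3 dB.

74.3 dB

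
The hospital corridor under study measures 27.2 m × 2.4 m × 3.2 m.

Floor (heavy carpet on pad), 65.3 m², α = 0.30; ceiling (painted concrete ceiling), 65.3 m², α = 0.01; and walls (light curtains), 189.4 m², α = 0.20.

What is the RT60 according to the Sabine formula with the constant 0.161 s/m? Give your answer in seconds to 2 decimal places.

A = Σ Sᵢαᵢ = 65.3·0.30 + 65.3·0.01 + 189.4·0.20 = 58.123 sabins.
Room volume: 208.896 m³.
T = 0.161 V/A = 0.161·208.896/58.123 = 0.58 s.

0.58 sec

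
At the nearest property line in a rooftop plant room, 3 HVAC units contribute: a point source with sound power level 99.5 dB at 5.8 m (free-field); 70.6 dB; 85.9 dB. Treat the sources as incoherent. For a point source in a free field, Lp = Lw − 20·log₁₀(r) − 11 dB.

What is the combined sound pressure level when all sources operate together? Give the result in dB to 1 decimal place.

86.2 dB

Source at 5.8 m: Lp = 99.5 − 20·log₁₀(5.8) − 11 = 73.2 dB.
Converting to relative power and adding: 10^(73.2/10) + 10^(70.6/10) + 10^(85.9/10) = 4.214e+08.
L_total = 10·log₁₀(4.214e+08) = 86.2 dB.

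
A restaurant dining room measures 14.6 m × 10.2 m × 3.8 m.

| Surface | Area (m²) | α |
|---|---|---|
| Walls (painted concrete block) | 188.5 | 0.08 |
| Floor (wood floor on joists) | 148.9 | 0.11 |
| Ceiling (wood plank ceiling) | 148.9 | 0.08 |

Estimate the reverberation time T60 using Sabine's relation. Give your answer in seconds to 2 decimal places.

Total absorption A = 188.5×0.08 + 148.9×0.11 + 148.9×0.08
  = 15.080 + 16.379 + 11.912 = 43.371 m² sabins.
Room volume: 565.896 m³.
RT60 = 0.161 · V / A = 0.161 × 565.896 / 43.371 = 2.10 s.

2.10 seconds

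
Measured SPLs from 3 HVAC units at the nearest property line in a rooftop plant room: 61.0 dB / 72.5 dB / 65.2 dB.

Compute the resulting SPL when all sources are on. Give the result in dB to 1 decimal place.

Sum in the linear (power) domain: Σ 10^(Lᵢ/10) = 10^(61.0/10) + 10^(72.5/10) + 10^(65.2/10) = 2.235e+07.
Combined level = 10 log₁₀(2.235e+07) = 73.5 dB.

73.5 dB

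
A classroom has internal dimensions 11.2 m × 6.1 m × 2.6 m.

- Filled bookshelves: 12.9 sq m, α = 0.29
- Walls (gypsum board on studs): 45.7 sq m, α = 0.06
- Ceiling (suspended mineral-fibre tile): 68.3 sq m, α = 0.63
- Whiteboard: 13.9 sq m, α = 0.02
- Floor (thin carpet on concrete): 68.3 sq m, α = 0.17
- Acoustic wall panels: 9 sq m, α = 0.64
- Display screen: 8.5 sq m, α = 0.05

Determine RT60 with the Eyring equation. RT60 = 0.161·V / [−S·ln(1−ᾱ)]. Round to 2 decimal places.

0.36 s

S = Σ Sᵢ = 226.6 sq m.
Σ(Sᵢαᵢ) = 12.9·0.29 + 45.7·0.06 + 68.3·0.63 + 13.9·0.02 + 68.3·0.17 + 9·0.64 + 8.5·0.05 = 67.586.
ᾱ = 67.586 / 226.6 = 0.2983.
Eyring denominator: −S ln(1−ᾱ) = 80.273.
V = 11.2 × 6.1 × 2.6 = 177.632 m³.
RT60 = 0.161 × 177.632 / 80.273 = 0.36 s.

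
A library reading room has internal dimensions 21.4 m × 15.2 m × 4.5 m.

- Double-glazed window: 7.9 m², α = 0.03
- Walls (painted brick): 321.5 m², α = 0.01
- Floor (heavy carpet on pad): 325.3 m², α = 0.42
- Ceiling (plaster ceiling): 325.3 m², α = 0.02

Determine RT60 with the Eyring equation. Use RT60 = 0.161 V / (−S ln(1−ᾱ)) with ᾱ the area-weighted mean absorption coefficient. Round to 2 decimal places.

Total surface area S = 7.9 + 321.5 + 325.3 + 325.3 = 980.0 m².
Absorption A = 7.9×0.03 + 321.5×0.01 + 325.3×0.42 + 325.3×0.02 = 146.584 sabins.
Mean coefficient ᾱ = A/S = 0.1496.
Eyring denominator: −S ln(1−ᾱ) = 158.807.
V = 21.4 × 15.2 × 4.5 = 1463.76 m³.
RT60 = 0.161 × 1463.76 / 158.807 = 1.48 s.

1.48 s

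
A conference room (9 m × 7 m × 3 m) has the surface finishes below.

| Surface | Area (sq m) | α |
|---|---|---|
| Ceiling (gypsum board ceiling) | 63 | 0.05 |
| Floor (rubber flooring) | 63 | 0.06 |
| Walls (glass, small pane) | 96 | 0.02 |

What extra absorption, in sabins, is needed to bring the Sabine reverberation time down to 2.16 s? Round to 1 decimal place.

Total absorption A₁ = 63*0.05 + 63*0.06 + 96*0.02
  = 3.150 + 3.780 + 1.920 = 8.850 sq m sabins.
Target A₂ = 0.161·189/2.16 = 14.088 sabins (V = 189 m³).
Shortfall: 14.088 − 8.850 = 5.2 sabins.

5.2 sabins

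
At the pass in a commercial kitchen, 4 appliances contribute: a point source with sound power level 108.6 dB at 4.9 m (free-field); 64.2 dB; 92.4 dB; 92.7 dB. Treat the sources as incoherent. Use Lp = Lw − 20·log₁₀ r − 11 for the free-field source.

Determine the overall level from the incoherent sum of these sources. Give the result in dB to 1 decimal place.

95.8 dB

Source at 4.9 m: Lp = 108.6 − 20·log₁₀(4.9) − 11 = 83.8 dB.
Σ 10^(Lᵢ/10) = 3.842e+09.
L_total = 10·log₁₀(3.842e+09) = 95.8 dB.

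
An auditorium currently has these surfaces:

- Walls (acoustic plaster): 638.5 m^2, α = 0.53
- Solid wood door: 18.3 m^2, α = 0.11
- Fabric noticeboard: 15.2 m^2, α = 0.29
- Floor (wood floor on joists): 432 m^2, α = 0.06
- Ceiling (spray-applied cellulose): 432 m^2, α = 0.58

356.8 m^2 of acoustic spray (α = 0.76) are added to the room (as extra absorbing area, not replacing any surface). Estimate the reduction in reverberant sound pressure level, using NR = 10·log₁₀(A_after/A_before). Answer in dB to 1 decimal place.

1.6 dB

A_before = Σ Sᵢαᵢ = 638.5·0.53 + 18.3·0.11 + 15.2·0.29 + 432·0.06 + 432·0.58 = 621.306 sabins.
Treatment contributes 356.8·0.76 = 271.168 sabins.
New total A_after = 892.474 sabins.
NR = 10·log₁₀(892.474/621.306) = 1.6 dB.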